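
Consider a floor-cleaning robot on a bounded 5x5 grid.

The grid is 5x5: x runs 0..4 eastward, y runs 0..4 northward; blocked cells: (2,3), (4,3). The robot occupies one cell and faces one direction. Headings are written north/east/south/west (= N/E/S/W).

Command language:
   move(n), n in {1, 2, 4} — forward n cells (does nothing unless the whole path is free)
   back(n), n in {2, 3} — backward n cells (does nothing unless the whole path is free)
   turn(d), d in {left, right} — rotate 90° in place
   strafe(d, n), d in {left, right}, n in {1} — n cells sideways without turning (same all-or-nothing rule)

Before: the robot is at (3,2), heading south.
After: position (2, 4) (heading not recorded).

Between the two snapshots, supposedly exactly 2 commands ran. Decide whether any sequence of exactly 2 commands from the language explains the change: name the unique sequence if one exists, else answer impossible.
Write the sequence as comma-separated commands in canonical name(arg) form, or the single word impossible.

key: running strafe(right, 1) before back(2) would end elsewhere — order is forced
start: at (3,2), heading south
[1] after back(2): at (3,4), heading south
[2] after strafe(right, 1): at (2,4), heading south
all 81 alternatives checked — unique.

back(2), strafe(right, 1)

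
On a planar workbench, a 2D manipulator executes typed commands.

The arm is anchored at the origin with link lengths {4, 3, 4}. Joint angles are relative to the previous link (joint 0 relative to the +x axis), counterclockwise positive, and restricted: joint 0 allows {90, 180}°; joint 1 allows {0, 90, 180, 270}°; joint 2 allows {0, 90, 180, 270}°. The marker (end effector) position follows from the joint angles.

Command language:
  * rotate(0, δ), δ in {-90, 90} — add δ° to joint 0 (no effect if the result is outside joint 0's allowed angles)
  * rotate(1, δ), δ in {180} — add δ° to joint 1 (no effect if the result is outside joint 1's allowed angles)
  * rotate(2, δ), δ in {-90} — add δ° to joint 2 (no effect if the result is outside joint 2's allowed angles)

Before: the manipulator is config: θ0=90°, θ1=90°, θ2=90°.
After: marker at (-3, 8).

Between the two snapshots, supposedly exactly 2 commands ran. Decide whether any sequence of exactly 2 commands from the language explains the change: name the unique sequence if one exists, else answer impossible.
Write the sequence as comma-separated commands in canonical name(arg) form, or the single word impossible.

rotate(2, -90), rotate(2, -90)

from: config: θ0=90°, θ1=90°, θ2=90°
1. rotate(2, -90) → config: θ0=90°, θ1=90°, θ2=0°
2. rotate(2, -90) → config: θ0=90°, θ1=90°, θ2=270°
no rival 2-sequence matches.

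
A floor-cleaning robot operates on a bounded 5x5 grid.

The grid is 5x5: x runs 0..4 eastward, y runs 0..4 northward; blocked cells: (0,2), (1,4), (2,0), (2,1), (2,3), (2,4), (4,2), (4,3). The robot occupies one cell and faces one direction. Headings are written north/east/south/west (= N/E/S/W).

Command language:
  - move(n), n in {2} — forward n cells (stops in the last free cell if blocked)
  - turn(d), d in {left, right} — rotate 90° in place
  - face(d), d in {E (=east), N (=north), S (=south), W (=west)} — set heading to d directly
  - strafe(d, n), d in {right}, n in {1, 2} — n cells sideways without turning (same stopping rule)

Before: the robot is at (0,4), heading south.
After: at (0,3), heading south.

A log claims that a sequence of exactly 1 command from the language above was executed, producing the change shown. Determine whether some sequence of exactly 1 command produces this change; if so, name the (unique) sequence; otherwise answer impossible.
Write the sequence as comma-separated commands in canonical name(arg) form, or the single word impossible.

move(2)

key: heading stays S — the single command does not turn
start: at (0,4), heading south
[1] after move(2): at (0,3), heading south
no rival 1-sequence matches.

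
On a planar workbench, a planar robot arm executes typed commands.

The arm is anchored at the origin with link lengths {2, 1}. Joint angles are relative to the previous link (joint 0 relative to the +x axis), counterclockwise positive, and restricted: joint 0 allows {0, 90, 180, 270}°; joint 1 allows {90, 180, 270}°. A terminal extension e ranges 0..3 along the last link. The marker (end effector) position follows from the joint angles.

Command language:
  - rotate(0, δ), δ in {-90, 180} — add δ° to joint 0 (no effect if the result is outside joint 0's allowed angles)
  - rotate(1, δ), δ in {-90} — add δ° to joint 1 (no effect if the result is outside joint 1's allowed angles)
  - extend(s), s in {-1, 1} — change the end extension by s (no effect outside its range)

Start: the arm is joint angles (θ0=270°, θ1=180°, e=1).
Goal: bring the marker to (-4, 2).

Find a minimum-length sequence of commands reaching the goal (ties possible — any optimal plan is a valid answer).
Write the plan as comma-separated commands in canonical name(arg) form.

rotate(1, -90), rotate(0, 180), extend(1), extend(1)

t0: joint angles (θ0=270°, θ1=180°, e=1)
t=1 rotate(1, -90) ⇒ joint angles (θ0=270°, θ1=90°, e=1)
t=2 rotate(0, 180) ⇒ joint angles (θ0=90°, θ1=90°, e=1)
t=3 extend(1) ⇒ joint angles (θ0=90°, θ1=90°, e=2)
t=4 extend(1) ⇒ joint angles (θ0=90°, θ1=90°, e=3)
no 3-step plan works, so 4 is optimal.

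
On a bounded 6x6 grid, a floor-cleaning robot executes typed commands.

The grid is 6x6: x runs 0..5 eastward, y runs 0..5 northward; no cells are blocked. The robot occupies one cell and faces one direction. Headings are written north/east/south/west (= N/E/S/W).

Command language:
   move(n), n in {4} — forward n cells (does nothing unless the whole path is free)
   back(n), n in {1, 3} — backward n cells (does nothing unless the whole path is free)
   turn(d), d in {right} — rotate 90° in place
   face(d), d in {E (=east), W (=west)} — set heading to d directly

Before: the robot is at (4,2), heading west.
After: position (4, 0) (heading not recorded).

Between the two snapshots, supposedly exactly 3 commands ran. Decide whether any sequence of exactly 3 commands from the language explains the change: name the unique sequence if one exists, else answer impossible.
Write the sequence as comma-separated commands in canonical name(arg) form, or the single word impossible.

turn(right), back(1), back(1)

key: running back(1) before turn(right) would end elsewhere — order is forced
start: at (4,2), heading west
step 1 (turn(right)): at (4,2), heading north
step 2 (back(1)): at (4,1), heading north
step 3 (back(1)): at (4,0), heading north
no other 3-command option fits: unique.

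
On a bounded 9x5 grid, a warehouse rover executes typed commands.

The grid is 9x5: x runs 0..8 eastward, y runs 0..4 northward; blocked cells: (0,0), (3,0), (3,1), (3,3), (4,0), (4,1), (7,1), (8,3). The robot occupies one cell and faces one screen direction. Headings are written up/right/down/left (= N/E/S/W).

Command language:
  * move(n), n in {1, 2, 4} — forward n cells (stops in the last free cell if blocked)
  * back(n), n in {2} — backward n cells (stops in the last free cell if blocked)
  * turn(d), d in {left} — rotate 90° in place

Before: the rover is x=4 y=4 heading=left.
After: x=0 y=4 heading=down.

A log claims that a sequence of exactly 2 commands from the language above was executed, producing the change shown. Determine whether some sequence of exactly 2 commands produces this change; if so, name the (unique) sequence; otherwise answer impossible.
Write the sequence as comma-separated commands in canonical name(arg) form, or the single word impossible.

key: order matters: swapping move(4) and turn(left) lands elsewhere
begin: x=4 y=4 heading=left
t=1 move(4) ⇒ x=0 y=4 heading=left
t=2 turn(left) ⇒ x=0 y=4 heading=down
no rival 2-sequence matches.

move(4), turn(left)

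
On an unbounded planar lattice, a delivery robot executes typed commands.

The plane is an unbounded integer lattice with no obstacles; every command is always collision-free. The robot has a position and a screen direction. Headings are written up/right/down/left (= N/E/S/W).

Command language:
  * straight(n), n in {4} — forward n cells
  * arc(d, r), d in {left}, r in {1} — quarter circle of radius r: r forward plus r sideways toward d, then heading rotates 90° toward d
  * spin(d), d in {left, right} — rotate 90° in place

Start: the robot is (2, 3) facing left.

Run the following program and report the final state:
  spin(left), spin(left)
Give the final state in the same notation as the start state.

begin: (2, 3) facing left
[1] after spin(left): (2, 3) facing down
[2] after spin(left): (2, 3) facing right

(2, 3) facing right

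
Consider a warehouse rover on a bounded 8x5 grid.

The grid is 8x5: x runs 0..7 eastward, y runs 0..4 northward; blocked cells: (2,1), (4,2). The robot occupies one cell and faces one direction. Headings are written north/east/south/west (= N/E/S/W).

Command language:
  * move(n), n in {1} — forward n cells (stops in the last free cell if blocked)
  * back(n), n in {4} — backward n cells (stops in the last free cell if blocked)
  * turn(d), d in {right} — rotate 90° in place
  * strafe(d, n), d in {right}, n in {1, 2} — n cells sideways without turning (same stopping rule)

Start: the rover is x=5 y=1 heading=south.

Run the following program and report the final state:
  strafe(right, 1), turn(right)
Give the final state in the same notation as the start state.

initial: x=5 y=1 heading=south
step 1 (strafe(right, 1)): x=4 y=1 heading=south
step 2 (turn(right)): x=4 y=1 heading=west

x=4 y=1 heading=west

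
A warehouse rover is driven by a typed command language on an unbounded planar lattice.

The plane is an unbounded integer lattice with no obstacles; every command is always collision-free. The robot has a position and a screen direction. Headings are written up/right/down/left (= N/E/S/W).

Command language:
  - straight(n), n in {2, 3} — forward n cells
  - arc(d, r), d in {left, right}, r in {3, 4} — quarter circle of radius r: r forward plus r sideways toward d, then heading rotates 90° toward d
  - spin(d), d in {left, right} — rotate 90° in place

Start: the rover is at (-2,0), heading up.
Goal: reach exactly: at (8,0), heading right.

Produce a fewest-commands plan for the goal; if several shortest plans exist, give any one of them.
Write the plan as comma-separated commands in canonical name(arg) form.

begin: at (-2,0), heading up
step 1 (straight(2)): at (-2,2), heading up
step 2 (arc(right, 4)): at (2,6), heading right
step 3 (arc(right, 3)): at (5,3), heading down
step 4 (arc(left, 3)): at (8,0), heading right
shorter routes all fall short; 4 is best.

straight(2), arc(right, 4), arc(right, 3), arc(left, 3)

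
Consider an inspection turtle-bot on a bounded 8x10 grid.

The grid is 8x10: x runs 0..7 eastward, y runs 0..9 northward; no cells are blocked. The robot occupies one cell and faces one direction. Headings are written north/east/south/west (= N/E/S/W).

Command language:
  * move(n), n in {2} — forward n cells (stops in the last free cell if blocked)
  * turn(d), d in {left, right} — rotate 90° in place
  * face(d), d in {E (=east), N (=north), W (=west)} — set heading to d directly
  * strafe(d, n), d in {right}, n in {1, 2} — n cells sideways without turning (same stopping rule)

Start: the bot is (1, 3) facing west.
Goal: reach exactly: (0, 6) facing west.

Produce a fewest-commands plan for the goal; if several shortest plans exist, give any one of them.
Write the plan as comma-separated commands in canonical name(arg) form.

t0: (1, 3) facing west
1. move(2) → (0, 3) facing west
2. strafe(right, 1) → (0, 4) facing west
3. strafe(right, 2) → (0, 6) facing west
shorter routes all fall short; 3 is best.

move(2), strafe(right, 1), strafe(right, 2)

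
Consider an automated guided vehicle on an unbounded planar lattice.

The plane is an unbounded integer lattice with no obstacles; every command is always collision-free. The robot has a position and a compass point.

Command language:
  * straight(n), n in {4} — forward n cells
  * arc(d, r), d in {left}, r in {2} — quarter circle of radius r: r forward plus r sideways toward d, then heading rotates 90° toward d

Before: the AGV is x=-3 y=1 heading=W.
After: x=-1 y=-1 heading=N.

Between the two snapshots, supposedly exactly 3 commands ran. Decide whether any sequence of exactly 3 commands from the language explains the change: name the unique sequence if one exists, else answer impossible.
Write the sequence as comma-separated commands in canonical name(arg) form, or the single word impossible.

arc(left, 2), arc(left, 2), arc(left, 2)

key: cell and facing (now N) both changed — the 3 commands mix motion and turning
t0: x=-3 y=1 heading=W
1. arc(left, 2) → x=-5 y=-1 heading=S
2. arc(left, 2) → x=-3 y=-3 heading=E
3. arc(left, 2) → x=-1 y=-1 heading=N
no rival 3-sequence matches.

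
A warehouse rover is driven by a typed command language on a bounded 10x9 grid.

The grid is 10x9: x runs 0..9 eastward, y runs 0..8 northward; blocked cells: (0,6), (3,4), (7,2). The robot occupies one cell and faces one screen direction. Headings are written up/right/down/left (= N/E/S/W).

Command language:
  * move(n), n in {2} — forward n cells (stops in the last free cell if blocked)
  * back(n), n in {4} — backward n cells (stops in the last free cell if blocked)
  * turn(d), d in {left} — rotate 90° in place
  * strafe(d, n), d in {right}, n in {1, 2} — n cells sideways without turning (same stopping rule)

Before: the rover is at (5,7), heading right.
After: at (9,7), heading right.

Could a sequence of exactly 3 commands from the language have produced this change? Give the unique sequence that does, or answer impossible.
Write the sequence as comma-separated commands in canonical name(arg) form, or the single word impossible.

key: the third move(2) runs into the grid edge before its full distance
from: at (5,7), heading right
t=1 move(2) ⇒ at (7,7), heading right
t=2 move(2) ⇒ at (9,7), heading right
t=3 move(2) ⇒ at (9,7), heading right
uniquely the one of 125 3-step routes that fits.

move(2), move(2), move(2)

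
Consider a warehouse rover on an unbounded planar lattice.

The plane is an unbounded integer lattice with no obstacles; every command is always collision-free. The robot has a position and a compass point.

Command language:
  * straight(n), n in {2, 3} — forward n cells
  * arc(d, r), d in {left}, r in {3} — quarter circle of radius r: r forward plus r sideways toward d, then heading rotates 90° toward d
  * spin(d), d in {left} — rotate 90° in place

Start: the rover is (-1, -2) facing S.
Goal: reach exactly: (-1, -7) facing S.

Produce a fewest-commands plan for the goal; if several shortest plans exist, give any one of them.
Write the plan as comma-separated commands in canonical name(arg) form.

from: (-1, -2) facing S
step 1 (straight(3)): (-1, -5) facing S
step 2 (straight(2)): (-1, -7) facing S
no 1-step plan works, so 2 is optimal.

straight(3), straight(2)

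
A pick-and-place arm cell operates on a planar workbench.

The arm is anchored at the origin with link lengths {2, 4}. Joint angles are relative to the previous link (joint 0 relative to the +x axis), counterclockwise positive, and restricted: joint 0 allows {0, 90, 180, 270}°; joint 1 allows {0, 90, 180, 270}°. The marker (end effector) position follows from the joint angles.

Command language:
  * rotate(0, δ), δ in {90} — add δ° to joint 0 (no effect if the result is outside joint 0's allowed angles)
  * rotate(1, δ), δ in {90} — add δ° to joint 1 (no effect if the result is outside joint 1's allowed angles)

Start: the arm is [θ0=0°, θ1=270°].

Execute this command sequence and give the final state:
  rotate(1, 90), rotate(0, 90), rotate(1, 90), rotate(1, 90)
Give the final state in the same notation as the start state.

from: [θ0=0°, θ1=270°]
[1] after rotate(1, 90): [θ0=0°, θ1=0°]
[2] after rotate(0, 90): [θ0=90°, θ1=0°]
[3] after rotate(1, 90): [θ0=90°, θ1=90°]
[4] after rotate(1, 90): [θ0=90°, θ1=180°]

[θ0=90°, θ1=180°]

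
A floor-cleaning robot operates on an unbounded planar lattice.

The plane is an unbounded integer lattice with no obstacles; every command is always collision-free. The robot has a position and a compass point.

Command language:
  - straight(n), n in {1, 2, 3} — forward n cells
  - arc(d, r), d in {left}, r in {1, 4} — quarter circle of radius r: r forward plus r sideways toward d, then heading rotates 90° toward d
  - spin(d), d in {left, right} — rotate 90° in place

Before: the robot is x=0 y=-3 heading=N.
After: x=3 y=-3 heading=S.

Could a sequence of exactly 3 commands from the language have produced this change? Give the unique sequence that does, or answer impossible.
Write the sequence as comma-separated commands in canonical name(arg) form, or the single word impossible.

key: position moved to (3,-3) AND the heading swung to S — translation plus rotation needed
begin: x=0 y=-3 heading=N
t=1 spin(right) ⇒ x=0 y=-3 heading=E
t=2 straight(3) ⇒ x=3 y=-3 heading=E
t=3 spin(right) ⇒ x=3 y=-3 heading=S
all 343 alternatives checked — unique.

spin(right), straight(3), spin(right)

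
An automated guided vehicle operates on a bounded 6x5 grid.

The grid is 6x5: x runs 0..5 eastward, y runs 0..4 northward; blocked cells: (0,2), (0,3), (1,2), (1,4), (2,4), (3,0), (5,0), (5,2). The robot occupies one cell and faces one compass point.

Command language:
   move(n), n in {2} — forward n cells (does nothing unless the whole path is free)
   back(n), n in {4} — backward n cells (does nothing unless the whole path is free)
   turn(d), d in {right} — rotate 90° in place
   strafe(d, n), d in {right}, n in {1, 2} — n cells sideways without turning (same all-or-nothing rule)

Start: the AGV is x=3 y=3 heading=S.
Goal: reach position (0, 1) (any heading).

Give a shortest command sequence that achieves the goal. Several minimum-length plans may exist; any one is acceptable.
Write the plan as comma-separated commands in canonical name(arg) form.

strafe(right, 1), move(2), strafe(right, 2)

begin: x=3 y=3 heading=S
1. strafe(right, 1) → x=2 y=3 heading=S
2. move(2) → x=2 y=1 heading=S
3. strafe(right, 2) → x=0 y=1 heading=S
no 2-step plan works, so 3 is optimal.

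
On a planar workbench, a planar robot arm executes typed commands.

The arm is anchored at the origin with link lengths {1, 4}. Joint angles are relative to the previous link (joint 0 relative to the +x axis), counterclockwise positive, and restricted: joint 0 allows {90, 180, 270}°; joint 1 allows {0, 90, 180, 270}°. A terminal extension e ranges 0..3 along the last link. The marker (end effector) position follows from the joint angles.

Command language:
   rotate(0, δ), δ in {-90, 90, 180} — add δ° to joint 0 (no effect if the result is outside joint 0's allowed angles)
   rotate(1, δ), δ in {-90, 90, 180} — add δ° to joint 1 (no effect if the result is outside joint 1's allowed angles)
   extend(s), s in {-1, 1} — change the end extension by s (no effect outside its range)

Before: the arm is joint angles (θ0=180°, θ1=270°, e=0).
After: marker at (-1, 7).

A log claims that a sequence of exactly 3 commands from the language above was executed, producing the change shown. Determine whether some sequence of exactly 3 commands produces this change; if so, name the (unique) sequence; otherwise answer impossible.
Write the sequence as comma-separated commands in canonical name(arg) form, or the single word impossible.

extend(1), extend(1), extend(1)

initial: joint angles (θ0=180°, θ1=270°, e=0)
step 1 (extend(1)): joint angles (θ0=180°, θ1=270°, e=1)
step 2 (extend(1)): joint angles (θ0=180°, θ1=270°, e=2)
step 3 (extend(1)): joint angles (θ0=180°, θ1=270°, e=3)
no rival 3-sequence matches.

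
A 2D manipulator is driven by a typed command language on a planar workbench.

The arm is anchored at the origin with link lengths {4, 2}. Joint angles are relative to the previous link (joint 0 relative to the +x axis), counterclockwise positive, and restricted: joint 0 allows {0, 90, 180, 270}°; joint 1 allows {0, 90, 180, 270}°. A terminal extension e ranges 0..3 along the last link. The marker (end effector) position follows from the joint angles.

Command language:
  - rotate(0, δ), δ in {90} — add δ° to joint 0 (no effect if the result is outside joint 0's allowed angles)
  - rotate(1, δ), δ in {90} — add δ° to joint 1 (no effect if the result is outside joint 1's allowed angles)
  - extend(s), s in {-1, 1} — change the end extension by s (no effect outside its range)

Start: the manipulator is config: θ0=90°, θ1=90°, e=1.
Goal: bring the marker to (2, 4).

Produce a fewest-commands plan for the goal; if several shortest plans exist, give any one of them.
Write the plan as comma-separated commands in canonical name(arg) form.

extend(-1), rotate(1, 90), rotate(1, 90)

t0: config: θ0=90°, θ1=90°, e=1
1. extend(-1) → config: θ0=90°, θ1=90°, e=0
2. rotate(1, 90) → config: θ0=90°, θ1=180°, e=0
3. rotate(1, 90) → config: θ0=90°, θ1=270°, e=0
minimal: 3 command(s), checked below 3.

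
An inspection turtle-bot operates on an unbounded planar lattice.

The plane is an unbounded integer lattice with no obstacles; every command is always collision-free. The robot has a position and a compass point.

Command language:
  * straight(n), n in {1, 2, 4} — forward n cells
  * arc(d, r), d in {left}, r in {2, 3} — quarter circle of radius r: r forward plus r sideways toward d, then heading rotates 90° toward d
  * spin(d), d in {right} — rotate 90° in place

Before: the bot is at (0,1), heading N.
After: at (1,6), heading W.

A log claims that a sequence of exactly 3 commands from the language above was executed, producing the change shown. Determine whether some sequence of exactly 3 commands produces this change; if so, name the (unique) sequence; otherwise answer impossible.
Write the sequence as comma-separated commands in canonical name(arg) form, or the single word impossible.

spin(right), arc(left, 3), arc(left, 2)

key: order matters: swapping spin(right) and arc(left, 2) lands elsewhere
t0: at (0,1), heading N
t=1 spin(right) ⇒ at (0,1), heading E
t=2 arc(left, 3) ⇒ at (3,4), heading N
t=3 arc(left, 2) ⇒ at (1,6), heading W
uniquely the one of 216 3-step routes that fits.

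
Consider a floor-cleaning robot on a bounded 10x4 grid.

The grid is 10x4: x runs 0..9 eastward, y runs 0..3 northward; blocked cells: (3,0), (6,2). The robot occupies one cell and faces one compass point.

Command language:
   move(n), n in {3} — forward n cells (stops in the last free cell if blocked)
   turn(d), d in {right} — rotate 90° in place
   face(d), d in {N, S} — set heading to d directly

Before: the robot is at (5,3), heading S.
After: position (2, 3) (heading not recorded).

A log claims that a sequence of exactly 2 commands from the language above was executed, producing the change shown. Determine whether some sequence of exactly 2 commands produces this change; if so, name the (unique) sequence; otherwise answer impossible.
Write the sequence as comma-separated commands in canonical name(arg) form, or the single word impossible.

key: order matters: swapping turn(right) and move(3) lands elsewhere
initial: at (5,3), heading S
[1] after turn(right): at (5,3), heading W
[2] after move(3): at (2,3), heading W
uniquely the one of 16 2-step routes that fits.

turn(right), move(3)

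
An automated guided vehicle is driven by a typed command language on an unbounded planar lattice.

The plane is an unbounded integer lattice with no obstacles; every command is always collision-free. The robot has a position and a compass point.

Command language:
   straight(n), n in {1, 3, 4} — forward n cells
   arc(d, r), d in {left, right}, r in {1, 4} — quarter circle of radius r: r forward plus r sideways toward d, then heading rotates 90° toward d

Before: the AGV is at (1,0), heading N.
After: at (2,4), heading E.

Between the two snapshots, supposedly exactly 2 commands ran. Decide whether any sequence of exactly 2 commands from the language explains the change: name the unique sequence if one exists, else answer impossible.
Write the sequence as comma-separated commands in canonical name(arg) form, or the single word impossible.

key: position moved to (2,4) AND the heading swung to E — translation plus rotation needed
initial: at (1,0), heading N
1. straight(3) → at (1,3), heading N
2. arc(right, 1) → at (2,4), heading E
no rival 2-sequence matches.

straight(3), arc(right, 1)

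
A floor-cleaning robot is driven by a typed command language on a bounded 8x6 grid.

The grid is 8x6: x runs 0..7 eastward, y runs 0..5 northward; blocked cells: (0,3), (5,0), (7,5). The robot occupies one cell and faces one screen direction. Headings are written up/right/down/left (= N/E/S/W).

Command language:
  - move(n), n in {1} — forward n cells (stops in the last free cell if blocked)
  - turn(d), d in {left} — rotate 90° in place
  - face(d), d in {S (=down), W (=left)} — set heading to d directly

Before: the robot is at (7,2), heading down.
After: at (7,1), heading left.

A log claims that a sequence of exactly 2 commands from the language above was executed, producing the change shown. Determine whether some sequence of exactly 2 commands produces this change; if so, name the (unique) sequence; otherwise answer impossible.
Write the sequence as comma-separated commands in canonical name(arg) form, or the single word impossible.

move(1), face(W)

key: order matters: swapping move(1) and face(W) lands elsewhere
start: at (7,2), heading down
step 1 (move(1)): at (7,1), heading down
step 2 (face(W)): at (7,1), heading left
uniquely the one of 16 2-step routes that fits.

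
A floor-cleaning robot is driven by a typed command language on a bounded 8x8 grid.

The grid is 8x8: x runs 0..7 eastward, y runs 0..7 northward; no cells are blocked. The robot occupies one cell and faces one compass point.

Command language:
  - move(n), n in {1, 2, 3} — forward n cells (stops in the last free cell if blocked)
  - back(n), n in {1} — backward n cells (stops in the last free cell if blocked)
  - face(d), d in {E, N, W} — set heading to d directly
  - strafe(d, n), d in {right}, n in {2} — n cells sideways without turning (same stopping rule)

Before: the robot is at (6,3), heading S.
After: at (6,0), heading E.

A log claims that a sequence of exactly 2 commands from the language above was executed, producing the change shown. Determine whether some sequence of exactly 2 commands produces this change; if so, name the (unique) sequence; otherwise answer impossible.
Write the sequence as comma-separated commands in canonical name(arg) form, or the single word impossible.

move(3), face(E)

key: position moved to (6,0) AND the heading swung to E — translation plus rotation needed
from: at (6,3), heading S
step 1 (move(3)): at (6,0), heading S
step 2 (face(E)): at (6,0), heading E
no other 2-command option fits: unique.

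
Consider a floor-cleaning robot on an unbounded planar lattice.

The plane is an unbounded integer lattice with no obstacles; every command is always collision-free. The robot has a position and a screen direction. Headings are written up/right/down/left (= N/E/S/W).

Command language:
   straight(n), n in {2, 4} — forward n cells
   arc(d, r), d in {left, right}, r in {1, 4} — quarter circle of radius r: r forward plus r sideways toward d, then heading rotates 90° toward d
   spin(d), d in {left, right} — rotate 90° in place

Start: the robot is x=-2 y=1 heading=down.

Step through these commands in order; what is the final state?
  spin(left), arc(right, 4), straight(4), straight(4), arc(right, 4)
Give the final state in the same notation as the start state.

t0: x=-2 y=1 heading=down
t=1 spin(left) ⇒ x=-2 y=1 heading=right
t=2 arc(right, 4) ⇒ x=2 y=-3 heading=down
t=3 straight(4) ⇒ x=2 y=-7 heading=down
t=4 straight(4) ⇒ x=2 y=-11 heading=down
t=5 arc(right, 4) ⇒ x=-2 y=-15 heading=left

x=-2 y=-15 heading=left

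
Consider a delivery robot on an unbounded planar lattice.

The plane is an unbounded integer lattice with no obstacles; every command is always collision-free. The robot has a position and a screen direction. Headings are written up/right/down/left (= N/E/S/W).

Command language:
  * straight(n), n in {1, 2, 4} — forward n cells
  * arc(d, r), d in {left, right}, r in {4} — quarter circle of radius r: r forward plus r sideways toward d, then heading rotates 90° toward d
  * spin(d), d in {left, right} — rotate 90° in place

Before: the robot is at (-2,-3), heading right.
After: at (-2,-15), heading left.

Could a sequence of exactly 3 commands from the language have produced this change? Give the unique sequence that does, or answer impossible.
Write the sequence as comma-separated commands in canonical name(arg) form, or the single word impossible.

key: cell and facing (now W) both changed — the 3 commands mix motion and turning
begin: at (-2,-3), heading right
step 1 (arc(right, 4)): at (2,-7), heading down
step 2 (straight(4)): at (2,-11), heading down
step 3 (arc(right, 4)): at (-2,-15), heading left
no other 3-command option fits: unique.

arc(right, 4), straight(4), arc(right, 4)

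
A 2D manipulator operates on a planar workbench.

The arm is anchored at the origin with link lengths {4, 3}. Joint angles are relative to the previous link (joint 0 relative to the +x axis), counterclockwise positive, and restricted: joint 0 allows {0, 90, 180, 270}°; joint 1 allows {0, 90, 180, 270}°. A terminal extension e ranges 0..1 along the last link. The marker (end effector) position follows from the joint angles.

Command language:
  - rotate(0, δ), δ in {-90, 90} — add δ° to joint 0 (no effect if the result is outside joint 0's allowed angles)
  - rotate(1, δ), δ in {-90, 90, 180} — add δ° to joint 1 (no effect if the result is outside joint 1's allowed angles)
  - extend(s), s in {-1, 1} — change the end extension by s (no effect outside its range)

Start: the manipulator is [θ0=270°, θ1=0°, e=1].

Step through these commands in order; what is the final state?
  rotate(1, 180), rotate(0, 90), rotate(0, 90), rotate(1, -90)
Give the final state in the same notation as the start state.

[θ0=90°, θ1=90°, e=1]

start: [θ0=270°, θ1=0°, e=1]
step 1 (rotate(1, 180)): [θ0=270°, θ1=180°, e=1]
step 2 (rotate(0, 90)): [θ0=0°, θ1=180°, e=1]
step 3 (rotate(0, 90)): [θ0=90°, θ1=180°, e=1]
step 4 (rotate(1, -90)): [θ0=90°, θ1=90°, e=1]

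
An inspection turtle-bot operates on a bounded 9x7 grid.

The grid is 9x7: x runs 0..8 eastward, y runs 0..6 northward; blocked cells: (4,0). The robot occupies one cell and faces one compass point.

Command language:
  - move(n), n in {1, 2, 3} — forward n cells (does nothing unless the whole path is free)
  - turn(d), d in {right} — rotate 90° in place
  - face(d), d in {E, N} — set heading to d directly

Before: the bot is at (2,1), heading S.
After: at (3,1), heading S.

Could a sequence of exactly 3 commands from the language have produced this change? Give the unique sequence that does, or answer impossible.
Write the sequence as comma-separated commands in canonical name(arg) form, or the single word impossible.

face(E), move(1), turn(right)

key: order matters: swapping face(E) and turn(right) lands elsewhere
t0: at (2,1), heading S
[1] after face(E): at (2,1), heading E
[2] after move(1): at (3,1), heading E
[3] after turn(right): at (3,1), heading S
all 216 alternatives checked — unique.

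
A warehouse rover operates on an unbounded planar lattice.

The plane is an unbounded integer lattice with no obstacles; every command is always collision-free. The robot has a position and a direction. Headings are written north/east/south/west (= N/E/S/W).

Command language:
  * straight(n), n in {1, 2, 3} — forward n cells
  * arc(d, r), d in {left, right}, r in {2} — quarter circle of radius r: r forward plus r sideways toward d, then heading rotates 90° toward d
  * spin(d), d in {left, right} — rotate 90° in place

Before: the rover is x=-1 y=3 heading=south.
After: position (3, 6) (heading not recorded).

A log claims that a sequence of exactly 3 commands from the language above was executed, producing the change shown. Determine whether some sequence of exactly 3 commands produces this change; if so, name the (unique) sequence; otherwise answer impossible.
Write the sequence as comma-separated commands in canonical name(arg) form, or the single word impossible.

key: order matters: swapping arc(left, 2) and straight(3) lands elsewhere
t0: x=-1 y=3 heading=south
1. arc(left, 2) → x=1 y=1 heading=east
2. arc(left, 2) → x=3 y=3 heading=north
3. straight(3) → x=3 y=6 heading=north
no other 3-command option fits: unique.

arc(left, 2), arc(left, 2), straight(3)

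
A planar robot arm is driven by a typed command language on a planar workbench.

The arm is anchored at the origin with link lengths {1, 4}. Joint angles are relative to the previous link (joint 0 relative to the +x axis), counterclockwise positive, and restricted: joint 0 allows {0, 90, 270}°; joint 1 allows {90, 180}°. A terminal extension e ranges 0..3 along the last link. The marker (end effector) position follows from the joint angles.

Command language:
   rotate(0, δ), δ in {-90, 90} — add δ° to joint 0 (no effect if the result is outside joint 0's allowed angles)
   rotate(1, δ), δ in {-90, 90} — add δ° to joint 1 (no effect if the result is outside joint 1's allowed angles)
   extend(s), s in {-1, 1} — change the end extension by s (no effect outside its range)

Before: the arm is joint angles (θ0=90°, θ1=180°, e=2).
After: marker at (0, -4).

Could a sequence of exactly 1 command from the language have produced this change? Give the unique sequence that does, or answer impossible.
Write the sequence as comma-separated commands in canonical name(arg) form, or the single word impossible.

extend(-1)

initial: joint angles (θ0=90°, θ1=180°, e=2)
[1] after extend(-1): joint angles (θ0=90°, θ1=180°, e=1)
all 6 alternatives checked — unique.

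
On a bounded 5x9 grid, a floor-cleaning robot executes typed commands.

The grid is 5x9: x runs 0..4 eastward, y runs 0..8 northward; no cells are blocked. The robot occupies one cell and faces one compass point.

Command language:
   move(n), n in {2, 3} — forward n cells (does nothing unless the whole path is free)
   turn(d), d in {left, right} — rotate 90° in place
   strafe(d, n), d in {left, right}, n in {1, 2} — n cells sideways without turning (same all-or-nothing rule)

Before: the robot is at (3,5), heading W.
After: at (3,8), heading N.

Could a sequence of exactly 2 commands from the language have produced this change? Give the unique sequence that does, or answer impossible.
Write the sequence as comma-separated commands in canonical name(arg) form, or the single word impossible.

key: cell and facing (now N) both changed — the 2 commands mix motion and turning
from: at (3,5), heading W
[1] after turn(right): at (3,5), heading N
[2] after move(3): at (3,8), heading N
no rival 2-sequence matches.

turn(right), move(3)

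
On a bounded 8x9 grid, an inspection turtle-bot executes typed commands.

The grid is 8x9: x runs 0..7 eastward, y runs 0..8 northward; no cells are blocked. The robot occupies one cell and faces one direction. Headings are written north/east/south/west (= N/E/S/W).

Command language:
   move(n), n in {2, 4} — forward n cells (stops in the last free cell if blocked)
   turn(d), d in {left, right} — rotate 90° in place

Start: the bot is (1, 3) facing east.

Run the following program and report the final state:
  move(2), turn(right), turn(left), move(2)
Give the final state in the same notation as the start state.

t0: (1, 3) facing east
1. move(2) → (3, 3) facing east
2. turn(right) → (3, 3) facing south
3. turn(left) → (3, 3) facing east
4. move(2) → (5, 3) facing east

(5, 3) facing east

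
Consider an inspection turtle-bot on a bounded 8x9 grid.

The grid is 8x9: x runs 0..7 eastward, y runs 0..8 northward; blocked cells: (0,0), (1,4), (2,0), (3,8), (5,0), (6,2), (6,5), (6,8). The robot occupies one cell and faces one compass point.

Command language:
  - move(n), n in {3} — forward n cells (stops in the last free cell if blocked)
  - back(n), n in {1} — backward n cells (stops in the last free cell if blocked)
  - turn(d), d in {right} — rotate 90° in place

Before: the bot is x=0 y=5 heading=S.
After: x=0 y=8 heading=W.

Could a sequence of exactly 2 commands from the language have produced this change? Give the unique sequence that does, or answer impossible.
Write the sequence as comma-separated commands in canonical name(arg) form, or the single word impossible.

impossible

no 2-step route produces this change.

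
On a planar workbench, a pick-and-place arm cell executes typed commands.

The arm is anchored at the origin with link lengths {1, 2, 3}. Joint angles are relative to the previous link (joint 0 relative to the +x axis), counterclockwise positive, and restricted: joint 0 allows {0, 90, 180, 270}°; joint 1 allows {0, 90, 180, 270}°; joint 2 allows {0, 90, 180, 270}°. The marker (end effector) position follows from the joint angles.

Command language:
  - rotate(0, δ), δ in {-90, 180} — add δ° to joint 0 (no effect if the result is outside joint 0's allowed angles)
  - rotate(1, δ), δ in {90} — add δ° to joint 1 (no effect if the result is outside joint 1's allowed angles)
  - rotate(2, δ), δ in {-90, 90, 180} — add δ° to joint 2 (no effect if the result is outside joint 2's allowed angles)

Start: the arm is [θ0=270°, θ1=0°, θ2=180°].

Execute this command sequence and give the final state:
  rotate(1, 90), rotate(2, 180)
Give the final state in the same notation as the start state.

start: [θ0=270°, θ1=0°, θ2=180°]
1. rotate(1, 90) → [θ0=270°, θ1=90°, θ2=180°]
2. rotate(2, 180) → [θ0=270°, θ1=90°, θ2=0°]

[θ0=270°, θ1=90°, θ2=0°]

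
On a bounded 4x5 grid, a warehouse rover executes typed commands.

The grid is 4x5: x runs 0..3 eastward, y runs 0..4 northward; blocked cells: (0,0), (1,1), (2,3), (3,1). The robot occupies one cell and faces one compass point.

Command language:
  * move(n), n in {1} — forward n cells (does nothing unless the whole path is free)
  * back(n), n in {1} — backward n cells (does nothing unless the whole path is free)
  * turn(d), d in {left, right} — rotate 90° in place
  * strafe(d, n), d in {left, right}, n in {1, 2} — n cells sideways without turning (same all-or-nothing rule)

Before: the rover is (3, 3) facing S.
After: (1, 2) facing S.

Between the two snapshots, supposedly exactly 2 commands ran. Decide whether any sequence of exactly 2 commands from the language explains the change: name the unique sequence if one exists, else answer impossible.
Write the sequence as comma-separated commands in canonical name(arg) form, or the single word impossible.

move(1), strafe(right, 2)

key: order matters: swapping move(1) and strafe(right, 2) lands elsewhere
t0: (3, 3) facing S
[1] after move(1): (3, 2) facing S
[2] after strafe(right, 2): (1, 2) facing S
all 64 alternatives checked — unique.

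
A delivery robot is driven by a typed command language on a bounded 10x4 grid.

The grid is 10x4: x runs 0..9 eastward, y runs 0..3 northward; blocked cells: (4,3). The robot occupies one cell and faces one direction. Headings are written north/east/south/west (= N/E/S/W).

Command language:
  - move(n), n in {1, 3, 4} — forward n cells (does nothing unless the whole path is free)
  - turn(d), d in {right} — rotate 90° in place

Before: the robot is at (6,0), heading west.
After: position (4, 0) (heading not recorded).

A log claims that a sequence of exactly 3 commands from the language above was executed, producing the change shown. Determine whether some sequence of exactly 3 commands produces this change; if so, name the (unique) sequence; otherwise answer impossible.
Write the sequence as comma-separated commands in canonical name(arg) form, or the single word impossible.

move(1), move(1), turn(right)

key: running turn(right) before move(1) would end elsewhere — order is forced
initial: at (6,0), heading west
t=1 move(1) ⇒ at (5,0), heading west
t=2 move(1) ⇒ at (4,0), heading west
t=3 turn(right) ⇒ at (4,0), heading north
no other 3-command option fits: unique.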